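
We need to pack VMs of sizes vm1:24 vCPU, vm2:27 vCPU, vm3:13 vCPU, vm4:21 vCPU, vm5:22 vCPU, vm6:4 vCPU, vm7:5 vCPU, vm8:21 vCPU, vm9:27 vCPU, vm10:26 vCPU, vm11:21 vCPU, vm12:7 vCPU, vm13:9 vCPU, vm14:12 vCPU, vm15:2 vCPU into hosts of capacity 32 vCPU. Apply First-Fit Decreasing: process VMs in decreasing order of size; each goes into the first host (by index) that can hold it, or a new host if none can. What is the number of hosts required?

Sorted descending: 27, 27, 26, 24, 22, 21, 21, 21, 13, 12, 9, 7, 5, 4, 2.
host 1: place 27 vCPU, 5 vCPU left
host 2: place 27 vCPU, 5 vCPU left
host 3: place 26 vCPU, 6 vCPU left
host 4: place 24 vCPU, 8 vCPU left
host 5: place 22 vCPU, 10 vCPU left
host 6: place 21 vCPU, 11 vCPU left
host 7: place 21 vCPU, 11 vCPU left
host 8: place 21 vCPU, 11 vCPU left
host 9: place 13 vCPU, 19 vCPU left
host 9: place 12 vCPU, 7 vCPU left
host 5: place 9 vCPU, 1 vCPU left
host 4: place 7 vCPU, 1 vCPU left
host 1: place 5 vCPU, 0 vCPU left
host 2: place 4 vCPU, 1 vCPU left
host 3: place 2 vCPU, 4 vCPU left
Final hosts: [27,5] [27,4] [26,2] [24,7] [22,9] [21] [21] [21] [13,12].

9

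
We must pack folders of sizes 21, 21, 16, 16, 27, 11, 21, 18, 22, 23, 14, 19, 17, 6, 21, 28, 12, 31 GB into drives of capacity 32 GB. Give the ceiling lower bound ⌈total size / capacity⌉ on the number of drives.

11 drives

Total size = 21 + 21 + 16 + 16 + 27 + 11 + 21 + 18 + 22 + 23 + 14 + 19 + 17 + 6 + 21 + 28 + 12 + 31 = 344 GB.
⌈344 / 32⌉ = 11.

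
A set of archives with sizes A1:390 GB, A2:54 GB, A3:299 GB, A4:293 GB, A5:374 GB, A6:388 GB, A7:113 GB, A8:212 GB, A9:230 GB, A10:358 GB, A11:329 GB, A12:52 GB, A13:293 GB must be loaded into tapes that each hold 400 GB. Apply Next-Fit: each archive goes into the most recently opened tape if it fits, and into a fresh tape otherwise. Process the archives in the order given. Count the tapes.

10

A1 (390 GB) → tape 1 (remaining 10 GB)
A2 (54 GB) → tape 2 (remaining 346 GB)
A3 (299 GB) → tape 2 (remaining 47 GB)
A4 (293 GB) → tape 3 (remaining 107 GB)
A5 (374 GB) → tape 4 (remaining 26 GB)
A6 (388 GB) → tape 5 (remaining 12 GB)
A7 (113 GB) → tape 6 (remaining 287 GB)
A8 (212 GB) → tape 6 (remaining 75 GB)
A9 (230 GB) → tape 7 (remaining 170 GB)
A10 (358 GB) → tape 8 (remaining 42 GB)
A11 (329 GB) → tape 9 (remaining 71 GB)
A12 (52 GB) → tape 9 (remaining 19 GB)
A13 (293 GB) → tape 10 (remaining 107 GB)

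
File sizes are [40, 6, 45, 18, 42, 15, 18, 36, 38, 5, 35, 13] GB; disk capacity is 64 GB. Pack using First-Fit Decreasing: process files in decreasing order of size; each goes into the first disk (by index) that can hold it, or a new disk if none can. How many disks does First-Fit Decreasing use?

Sorted descending: 45, 42, 40, 38, 36, 35, 18, 18, 15, 13, 6, 5.
disk 1: place 45 GB, 19 GB left
disk 2: place 42 GB, 22 GB left
disk 3: place 40 GB, 24 GB left
disk 4: place 38 GB, 26 GB left
disk 5: place 36 GB, 28 GB left
disk 6: place 35 GB, 29 GB left
disk 1: place 18 GB, 1 GB left
disk 2: place 18 GB, 4 GB left
disk 3: place 15 GB, 9 GB left
disk 4: place 13 GB, 13 GB left
disk 3: place 6 GB, 3 GB left
disk 4: place 5 GB, 8 GB left
Final disks: [45,18] [42,18] [40,15,6] [38,13,5] [36] [35].

6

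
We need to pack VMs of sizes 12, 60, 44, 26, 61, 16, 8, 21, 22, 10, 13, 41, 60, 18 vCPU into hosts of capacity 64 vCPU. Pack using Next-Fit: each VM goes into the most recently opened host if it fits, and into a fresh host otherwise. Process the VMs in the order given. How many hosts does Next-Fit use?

Put 12 vCPU in host 1; 52 vCPU remain.
Put 60 vCPU in host 2; 4 vCPU remain.
Put 44 vCPU in host 3; 20 vCPU remain.
Put 26 vCPU in host 4; 38 vCPU remain.
Put 61 vCPU in host 5; 3 vCPU remain.
Put 16 vCPU in host 6; 48 vCPU remain.
Put 8 vCPU in host 6; 40 vCPU remain.
Put 21 vCPU in host 6; 19 vCPU remain.
Put 22 vCPU in host 7; 42 vCPU remain.
Put 10 vCPU in host 7; 32 vCPU remain.
Put 13 vCPU in host 7; 19 vCPU remain.
Put 41 vCPU in host 8; 23 vCPU remain.
Put 60 vCPU in host 9; 4 vCPU remain.
Put 18 vCPU in host 10; 46 vCPU remain.

10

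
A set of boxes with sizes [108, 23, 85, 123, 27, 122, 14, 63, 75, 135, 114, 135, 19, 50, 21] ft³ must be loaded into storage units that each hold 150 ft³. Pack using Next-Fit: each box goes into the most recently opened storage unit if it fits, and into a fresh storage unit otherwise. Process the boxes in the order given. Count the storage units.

9 storage units

storage unit 1: place 108 ft³, 42 ft³ left
storage unit 1: place 23 ft³, 19 ft³ left
storage unit 2: place 85 ft³, 65 ft³ left
storage unit 3: place 123 ft³, 27 ft³ left
storage unit 3: place 27 ft³, 0 ft³ left
storage unit 4: place 122 ft³, 28 ft³ left
storage unit 4: place 14 ft³, 14 ft³ left
storage unit 5: place 63 ft³, 87 ft³ left
storage unit 5: place 75 ft³, 12 ft³ left
storage unit 6: place 135 ft³, 15 ft³ left
storage unit 7: place 114 ft³, 36 ft³ left
storage unit 8: place 135 ft³, 15 ft³ left
storage unit 9: place 19 ft³, 131 ft³ left
storage unit 9: place 50 ft³, 81 ft³ left
storage unit 9: place 21 ft³, 60 ft³ left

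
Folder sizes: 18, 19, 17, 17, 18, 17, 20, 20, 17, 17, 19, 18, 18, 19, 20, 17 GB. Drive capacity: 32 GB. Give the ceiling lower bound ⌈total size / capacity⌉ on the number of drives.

10 drives

Total size = 18 + 19 + 17 + 17 + 18 + 17 + 20 + 20 + 17 + 17 + 19 + 18 + 18 + 19 + 20 + 17 = 291 GB.
⌈291 / 32⌉ = 10.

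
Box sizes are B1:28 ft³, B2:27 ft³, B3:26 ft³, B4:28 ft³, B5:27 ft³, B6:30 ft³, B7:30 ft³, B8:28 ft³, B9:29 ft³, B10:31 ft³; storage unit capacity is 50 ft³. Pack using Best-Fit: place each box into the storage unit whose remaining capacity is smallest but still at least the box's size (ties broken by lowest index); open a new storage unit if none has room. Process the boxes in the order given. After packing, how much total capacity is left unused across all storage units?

B1 (28 ft³) → storage unit 1 (remaining 22 ft³)
B2 (27 ft³) → storage unit 2 (remaining 23 ft³)
B3 (26 ft³) → storage unit 3 (remaining 24 ft³)
B4 (28 ft³) → storage unit 4 (remaining 22 ft³)
B5 (27 ft³) → storage unit 5 (remaining 23 ft³)
B6 (30 ft³) → storage unit 6 (remaining 20 ft³)
B7 (30 ft³) → storage unit 7 (remaining 20 ft³)
B8 (28 ft³) → storage unit 8 (remaining 22 ft³)
B9 (29 ft³) → storage unit 9 (remaining 21 ft³)
B10 (31 ft³) → storage unit 10 (remaining 19 ft³)
10 storage units × 50 ft³ = 500 ft³; used 284 ft³; unused 216 ft³.

216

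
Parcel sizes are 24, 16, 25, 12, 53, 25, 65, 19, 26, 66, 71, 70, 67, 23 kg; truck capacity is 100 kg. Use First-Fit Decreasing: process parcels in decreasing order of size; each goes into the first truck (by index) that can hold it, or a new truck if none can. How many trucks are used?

Sorted descending: 71, 70, 67, 66, 65, 53, 26, 25, 25, 24, 23, 19, 16, 12.
71 kg → truck 1 (remaining 29 kg)
70 kg → truck 2 (remaining 30 kg)
67 kg → truck 3 (remaining 33 kg)
66 kg → truck 4 (remaining 34 kg)
65 kg → truck 5 (remaining 35 kg)
53 kg → truck 6 (remaining 47 kg)
26 kg → truck 1 (remaining 3 kg)
25 kg → truck 2 (remaining 5 kg)
25 kg → truck 3 (remaining 8 kg)
24 kg → truck 4 (remaining 10 kg)
23 kg → truck 5 (remaining 12 kg)
19 kg → truck 6 (remaining 28 kg)
16 kg → truck 6 (remaining 12 kg)
12 kg → truck 5 (remaining 0 kg)
Final trucks: [71,26] [70,25] [67,25] [66,24] [65,23,12] [53,19,16].

6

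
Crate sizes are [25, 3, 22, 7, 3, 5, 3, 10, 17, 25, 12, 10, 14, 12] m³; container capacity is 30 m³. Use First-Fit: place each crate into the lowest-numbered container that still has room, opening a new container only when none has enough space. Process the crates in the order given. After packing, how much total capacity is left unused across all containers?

Put 25 m³ in container 1; 5 m³ remain.
Put 3 m³ in container 1; 2 m³ remain.
Put 22 m³ in container 2; 8 m³ remain.
Put 7 m³ in container 2; 1 m³ remain.
Put 3 m³ in container 3; 27 m³ remain.
Put 5 m³ in container 3; 22 m³ remain.
Put 3 m³ in container 3; 19 m³ remain.
Put 10 m³ in container 3; 9 m³ remain.
Put 17 m³ in container 4; 13 m³ remain.
Put 25 m³ in container 5; 5 m³ remain.
Put 12 m³ in container 4; 1 m³ remain.
Put 10 m³ in container 6; 20 m³ remain.
Put 14 m³ in container 6; 6 m³ remain.
Put 12 m³ in container 7; 18 m³ remain.
7 containers × 30 m³ = 210 m³; used 168 m³; unused 42 m³.

42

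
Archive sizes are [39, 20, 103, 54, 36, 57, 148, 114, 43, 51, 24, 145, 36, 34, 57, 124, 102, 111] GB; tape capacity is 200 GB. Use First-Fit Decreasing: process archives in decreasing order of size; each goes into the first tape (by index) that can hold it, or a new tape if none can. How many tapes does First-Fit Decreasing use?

Sorted descending: 148, 145, 124, 114, 111, 103, 102, 57, 57, 54, 51, 43, 39, 36, 36, 34, 24, 20.
tape 1: place 148 GB, 52 GB left
tape 2: place 145 GB, 55 GB left
tape 3: place 124 GB, 76 GB left
tape 4: place 114 GB, 86 GB left
tape 5: place 111 GB, 89 GB left
tape 6: place 103 GB, 97 GB left
tape 7: place 102 GB, 98 GB left
tape 3: place 57 GB, 19 GB left
tape 4: place 57 GB, 29 GB left
tape 2: place 54 GB, 1 GB left
tape 1: place 51 GB, 1 GB left
tape 5: place 43 GB, 46 GB left
tape 5: place 39 GB, 7 GB left
tape 6: place 36 GB, 61 GB left
tape 6: place 36 GB, 25 GB left
tape 7: place 34 GB, 64 GB left
tape 4: place 24 GB, 5 GB left
tape 6: place 20 GB, 5 GB left
Final tapes: [148,51] [145,54] [124,57] [114,57,24] [111,43,39] [103,36,36,20] [102,34].

7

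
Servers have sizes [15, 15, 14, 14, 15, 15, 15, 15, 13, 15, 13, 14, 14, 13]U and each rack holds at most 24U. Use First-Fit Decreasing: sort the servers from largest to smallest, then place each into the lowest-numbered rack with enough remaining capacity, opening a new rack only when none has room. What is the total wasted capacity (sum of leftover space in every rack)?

136

Sorted descending: 15, 15, 15, 15, 15, 15, 15, 14, 14, 14, 14, 13, 13, 13.
rack 1: place 15U, 9U left
rack 2: place 15U, 9U left
rack 3: place 15U, 9U left
rack 4: place 15U, 9U left
rack 5: place 15U, 9U left
rack 6: place 15U, 9U left
rack 7: place 15U, 9U left
rack 8: place 14U, 10U left
rack 9: place 14U, 10U left
rack 10: place 14U, 10U left
rack 11: place 14U, 10U left
rack 12: place 13U, 11U left
rack 13: place 13U, 11U left
rack 14: place 13U, 11U left
14 racks × 24U = 336U; used 200U; unused 136U.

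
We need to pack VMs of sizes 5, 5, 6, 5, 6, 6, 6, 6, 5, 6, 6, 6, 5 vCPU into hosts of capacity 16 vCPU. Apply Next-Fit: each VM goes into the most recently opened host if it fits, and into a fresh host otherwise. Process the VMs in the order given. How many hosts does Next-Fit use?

Put 5 vCPU in host 1; 11 vCPU remain.
Put 5 vCPU in host 1; 6 vCPU remain.
Put 6 vCPU in host 1; 0 vCPU remain.
Put 5 vCPU in host 2; 11 vCPU remain.
Put 6 vCPU in host 2; 5 vCPU remain.
Put 6 vCPU in host 3; 10 vCPU remain.
Put 6 vCPU in host 3; 4 vCPU remain.
Put 6 vCPU in host 4; 10 vCPU remain.
Put 5 vCPU in host 4; 5 vCPU remain.
Put 6 vCPU in host 5; 10 vCPU remain.
Put 6 vCPU in host 5; 4 vCPU remain.
Put 6 vCPU in host 6; 10 vCPU remain.
Put 5 vCPU in host 6; 5 vCPU remain.

6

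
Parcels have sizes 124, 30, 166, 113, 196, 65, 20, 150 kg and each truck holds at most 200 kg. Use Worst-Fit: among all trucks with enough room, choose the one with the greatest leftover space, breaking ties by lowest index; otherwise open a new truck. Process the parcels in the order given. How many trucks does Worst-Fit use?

Put 124 kg in truck 1; 76 kg remain.
Put 30 kg in truck 1; 46 kg remain.
Put 166 kg in truck 2; 34 kg remain.
Put 113 kg in truck 3; 87 kg remain.
Put 196 kg in truck 4; 4 kg remain.
Put 65 kg in truck 3; 22 kg remain.
Put 20 kg in truck 1; 26 kg remain.
Put 150 kg in truck 5; 50 kg remain.
Final trucks: [124,30,20] [166] [113,65] [196] [150].

5 trucks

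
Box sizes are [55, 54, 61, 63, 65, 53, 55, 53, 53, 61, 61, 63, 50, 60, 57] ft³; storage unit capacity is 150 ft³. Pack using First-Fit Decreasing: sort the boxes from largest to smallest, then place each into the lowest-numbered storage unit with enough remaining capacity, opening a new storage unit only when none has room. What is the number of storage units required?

8 storage units

Sorted descending: 65, 63, 63, 61, 61, 61, 60, 57, 55, 55, 54, 53, 53, 53, 50.
storage unit 1: place 65 ft³, 85 ft³ left
storage unit 1: place 63 ft³, 22 ft³ left
storage unit 2: place 63 ft³, 87 ft³ left
storage unit 2: place 61 ft³, 26 ft³ left
storage unit 3: place 61 ft³, 89 ft³ left
storage unit 3: place 61 ft³, 28 ft³ left
storage unit 4: place 60 ft³, 90 ft³ left
storage unit 4: place 57 ft³, 33 ft³ left
storage unit 5: place 55 ft³, 95 ft³ left
storage unit 5: place 55 ft³, 40 ft³ left
storage unit 6: place 54 ft³, 96 ft³ left
storage unit 6: place 53 ft³, 43 ft³ left
storage unit 7: place 53 ft³, 97 ft³ left
storage unit 7: place 53 ft³, 44 ft³ left
storage unit 8: place 50 ft³, 100 ft³ left
Final storage units: [65,63] [63,61] [61,61] [60,57] [55,55] [54,53] [53,53] [50].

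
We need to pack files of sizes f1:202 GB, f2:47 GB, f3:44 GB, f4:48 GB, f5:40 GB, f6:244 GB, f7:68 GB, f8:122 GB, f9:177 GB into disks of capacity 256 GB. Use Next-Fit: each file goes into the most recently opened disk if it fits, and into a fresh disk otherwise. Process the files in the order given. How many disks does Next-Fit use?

disk 1: place f1 (202 GB), 54 GB left
disk 1: place f2 (47 GB), 7 GB left
disk 2: place f3 (44 GB), 212 GB left
disk 2: place f4 (48 GB), 164 GB left
disk 2: place f5 (40 GB), 124 GB left
disk 3: place f6 (244 GB), 12 GB left
disk 4: place f7 (68 GB), 188 GB left
disk 4: place f8 (122 GB), 66 GB left
disk 5: place f9 (177 GB), 79 GB left
Final disks: [202,47] [44,48,40] [244] [68,122] [177].

5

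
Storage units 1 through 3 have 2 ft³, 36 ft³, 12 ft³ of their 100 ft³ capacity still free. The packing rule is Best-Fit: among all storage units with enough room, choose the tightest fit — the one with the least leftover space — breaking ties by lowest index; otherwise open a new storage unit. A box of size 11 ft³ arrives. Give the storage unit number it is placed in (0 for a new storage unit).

Storage units with room: storage unit 2 (36 ft³), storage unit 3 (12 ft³).
Tightest fit is storage unit 3 with 12 ft³ free.

3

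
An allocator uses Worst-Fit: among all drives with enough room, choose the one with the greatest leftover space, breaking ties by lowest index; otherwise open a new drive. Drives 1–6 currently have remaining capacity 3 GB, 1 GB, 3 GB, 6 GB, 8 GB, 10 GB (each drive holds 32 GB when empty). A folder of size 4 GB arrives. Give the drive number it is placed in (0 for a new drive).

Drives with room: drive 4 (6 GB), drive 5 (8 GB), drive 6 (10 GB).
Most room is drive 6 with 10 GB free.

6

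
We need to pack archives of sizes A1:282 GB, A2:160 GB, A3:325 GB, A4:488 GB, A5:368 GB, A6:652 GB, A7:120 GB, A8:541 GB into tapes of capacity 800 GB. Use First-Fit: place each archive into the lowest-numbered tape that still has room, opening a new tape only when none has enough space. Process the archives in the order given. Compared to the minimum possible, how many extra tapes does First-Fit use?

1

First-Fit: [282,160,325] [488,120] [368] [652] [541] → 5 tapes.
Total size 2936 GB; any packing needs at least ⌈2936/800⌉ = 4 tapes.
An optimal packing achieves that bound: [652,120] [541,160] [488,282] [368,325] → 4 tapes.
Excess: 5 − 4 = 1.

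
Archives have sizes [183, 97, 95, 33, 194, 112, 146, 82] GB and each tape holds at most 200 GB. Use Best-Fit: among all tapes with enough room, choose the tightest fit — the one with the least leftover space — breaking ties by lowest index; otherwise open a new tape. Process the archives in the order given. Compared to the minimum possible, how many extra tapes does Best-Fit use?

1

Best-Fit: [183] [97,95] [33,112] [194] [146] [82] → 6 tapes.
Total size 942 GB; any packing needs at least ⌈942/200⌉ = 5 tapes.
An optimal packing achieves that bound: [194] [183] [146,33] [112,82] [97,95] → 5 tapes.
Excess: 6 − 5 = 1.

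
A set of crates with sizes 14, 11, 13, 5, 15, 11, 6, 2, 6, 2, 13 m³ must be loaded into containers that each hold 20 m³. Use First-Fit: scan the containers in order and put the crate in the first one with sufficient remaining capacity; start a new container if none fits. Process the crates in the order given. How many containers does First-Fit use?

container 1: place 14 m³, 6 m³ left
container 2: place 11 m³, 9 m³ left
container 3: place 13 m³, 7 m³ left
container 1: place 5 m³, 1 m³ left
container 4: place 15 m³, 5 m³ left
container 5: place 11 m³, 9 m³ left
container 2: place 6 m³, 3 m³ left
container 2: place 2 m³, 1 m³ left
container 3: place 6 m³, 1 m³ left
container 4: place 2 m³, 3 m³ left
container 6: place 13 m³, 7 m³ left
Final containers: [14,5] [11,6,2] [13,6] [15,2] [11] [13].

6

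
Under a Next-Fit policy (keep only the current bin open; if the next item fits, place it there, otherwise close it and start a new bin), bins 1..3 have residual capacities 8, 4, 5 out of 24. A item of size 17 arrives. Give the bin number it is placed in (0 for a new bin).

Next-Fit only looks at bin 3, which has 5 free.
17 does not fit, so a new bin is opened.

0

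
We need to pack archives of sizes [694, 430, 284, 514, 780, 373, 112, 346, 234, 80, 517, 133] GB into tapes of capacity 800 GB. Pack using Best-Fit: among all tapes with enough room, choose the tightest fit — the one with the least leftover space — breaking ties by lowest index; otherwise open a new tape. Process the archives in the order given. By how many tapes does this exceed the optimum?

0

Best-Fit: [694] [430,284] [514,112,133] [780] [373,346,80] [234,517] → 6 tapes.
Total size 4497 GB; any packing needs at least ⌈4497/800⌉ = 6 tapes.
So 6 is already optimal.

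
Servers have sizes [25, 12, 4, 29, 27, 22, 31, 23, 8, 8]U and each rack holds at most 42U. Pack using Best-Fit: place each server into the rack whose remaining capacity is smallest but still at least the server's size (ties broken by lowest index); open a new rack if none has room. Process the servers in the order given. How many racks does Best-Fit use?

Put 25U in rack 1; 17U remain.
Put 12U in rack 1; 5U remain.
Put 4U in rack 1; 1U remain.
Put 29U in rack 2; 13U remain.
Put 27U in rack 3; 15U remain.
Put 22U in rack 4; 20U remain.
Put 31U in rack 5; 11U remain.
Put 23U in rack 6; 19U remain.
Put 8U in rack 5; 3U remain.
Put 8U in rack 2; 5U remain.

6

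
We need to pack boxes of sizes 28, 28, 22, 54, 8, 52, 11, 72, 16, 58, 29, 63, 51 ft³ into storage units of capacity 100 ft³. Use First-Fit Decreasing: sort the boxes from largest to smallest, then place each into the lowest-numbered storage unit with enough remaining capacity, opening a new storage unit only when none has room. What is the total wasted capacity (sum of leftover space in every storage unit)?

Sorted descending: 72, 63, 58, 54, 52, 51, 29, 28, 28, 22, 16, 11, 8.
storage unit 1: place 72 ft³, 28 ft³ left
storage unit 2: place 63 ft³, 37 ft³ left
storage unit 3: place 58 ft³, 42 ft³ left
storage unit 4: place 54 ft³, 46 ft³ left
storage unit 5: place 52 ft³, 48 ft³ left
storage unit 6: place 51 ft³, 49 ft³ left
storage unit 2: place 29 ft³, 8 ft³ left
storage unit 1: place 28 ft³, 0 ft³ left
storage unit 3: place 28 ft³, 14 ft³ left
storage unit 4: place 22 ft³, 24 ft³ left
storage unit 4: place 16 ft³, 8 ft³ left
storage unit 3: place 11 ft³, 3 ft³ left
storage unit 2: place 8 ft³, 0 ft³ left
6 storage units × 100 ft³ = 600 ft³; used 492 ft³; unused 108 ft³.

108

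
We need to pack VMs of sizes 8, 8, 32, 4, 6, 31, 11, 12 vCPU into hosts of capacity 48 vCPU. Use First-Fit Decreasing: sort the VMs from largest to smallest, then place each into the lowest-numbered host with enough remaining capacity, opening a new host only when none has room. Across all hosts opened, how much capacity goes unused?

Sorted descending: 32, 31, 12, 11, 8, 8, 6, 4.
32 vCPU → host 1 (remaining 16 vCPU)
31 vCPU → host 2 (remaining 17 vCPU)
12 vCPU → host 1 (remaining 4 vCPU)
11 vCPU → host 2 (remaining 6 vCPU)
8 vCPU → host 3 (remaining 40 vCPU)
8 vCPU → host 3 (remaining 32 vCPU)
6 vCPU → host 2 (remaining 0 vCPU)
4 vCPU → host 1 (remaining 0 vCPU)
3 hosts × 48 vCPU = 144 vCPU; used 112 vCPU; unused 32 vCPU.

32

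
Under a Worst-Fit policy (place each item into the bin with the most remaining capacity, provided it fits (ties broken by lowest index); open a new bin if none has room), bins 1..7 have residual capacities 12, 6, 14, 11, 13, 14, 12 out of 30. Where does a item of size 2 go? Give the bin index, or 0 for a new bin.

3

Bins with room: bin 1 (12), bin 2 (6), bin 3 (14), bin 4 (11), bin 5 (13), bin 6 (14), bin 7 (12).
Most room is bin 3 with 14 free.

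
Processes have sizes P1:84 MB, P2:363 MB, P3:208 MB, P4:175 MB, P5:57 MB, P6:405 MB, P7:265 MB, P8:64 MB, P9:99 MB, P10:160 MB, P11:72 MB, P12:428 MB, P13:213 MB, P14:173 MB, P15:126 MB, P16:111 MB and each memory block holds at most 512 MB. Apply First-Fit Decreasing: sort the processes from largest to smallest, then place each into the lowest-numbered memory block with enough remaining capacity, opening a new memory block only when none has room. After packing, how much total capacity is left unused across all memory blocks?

581

Sorted descending: 428, 405, 363, 265, 213, 208, 175, 173, 160, 126, 111, 99, 84, 72, 64, 57.
memory block 1: place 428 MB, 84 MB left
memory block 2: place 405 MB, 107 MB left
memory block 3: place 363 MB, 149 MB left
memory block 4: place 265 MB, 247 MB left
memory block 4: place 213 MB, 34 MB left
memory block 5: place 208 MB, 304 MB left
memory block 5: place 175 MB, 129 MB left
memory block 6: place 173 MB, 339 MB left
memory block 6: place 160 MB, 179 MB left
memory block 3: place 126 MB, 23 MB left
memory block 5: place 111 MB, 18 MB left
memory block 2: place 99 MB, 8 MB left
memory block 1: place 84 MB, 0 MB left
memory block 6: place 72 MB, 107 MB left
memory block 6: place 64 MB, 43 MB left
memory block 7: place 57 MB, 455 MB left
7 memory blocks × 512 MB = 3584 MB; used 3003 MB; unused 581 MB.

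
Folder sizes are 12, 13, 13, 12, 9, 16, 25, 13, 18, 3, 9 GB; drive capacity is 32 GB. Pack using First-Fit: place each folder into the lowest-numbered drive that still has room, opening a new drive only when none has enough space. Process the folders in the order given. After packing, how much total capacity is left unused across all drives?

49

Put 12 GB in drive 1; 20 GB remain.
Put 13 GB in drive 1; 7 GB remain.
Put 13 GB in drive 2; 19 GB remain.
Put 12 GB in drive 2; 7 GB remain.
Put 9 GB in drive 3; 23 GB remain.
Put 16 GB in drive 3; 7 GB remain.
Put 25 GB in drive 4; 7 GB remain.
Put 13 GB in drive 5; 19 GB remain.
Put 18 GB in drive 5; 1 GB remain.
Put 3 GB in drive 1; 4 GB remain.
Put 9 GB in drive 6; 23 GB remain.
6 drives × 32 GB = 192 GB; used 143 GB; unused 49 GB.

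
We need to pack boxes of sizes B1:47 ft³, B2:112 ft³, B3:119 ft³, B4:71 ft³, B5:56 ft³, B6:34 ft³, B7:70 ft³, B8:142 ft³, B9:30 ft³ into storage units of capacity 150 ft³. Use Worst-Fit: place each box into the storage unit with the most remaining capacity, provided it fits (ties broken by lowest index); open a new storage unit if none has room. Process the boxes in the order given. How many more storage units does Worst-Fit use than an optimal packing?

1

Worst-Fit: [47,71] [112] [119] [56,34] [70,30] [142] → 6 storage units.
Total size 681 ft³; any packing needs at least ⌈681/150⌉ = 5 storage units.
An optimal packing achieves that bound: [142] [119,30] [112,34] [71,70] [56,47] → 5 storage units.
Excess: 6 − 5 = 1.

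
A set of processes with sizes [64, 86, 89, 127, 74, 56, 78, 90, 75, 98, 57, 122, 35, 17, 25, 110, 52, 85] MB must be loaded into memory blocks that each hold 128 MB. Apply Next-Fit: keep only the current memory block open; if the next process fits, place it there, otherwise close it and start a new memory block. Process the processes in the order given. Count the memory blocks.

64 MB → memory block 1 (remaining 64 MB)
86 MB → memory block 2 (remaining 42 MB)
89 MB → memory block 3 (remaining 39 MB)
127 MB → memory block 4 (remaining 1 MB)
74 MB → memory block 5 (remaining 54 MB)
56 MB → memory block 6 (remaining 72 MB)
78 MB → memory block 7 (remaining 50 MB)
90 MB → memory block 8 (remaining 38 MB)
75 MB → memory block 9 (remaining 53 MB)
98 MB → memory block 10 (remaining 30 MB)
57 MB → memory block 11 (remaining 71 MB)
122 MB → memory block 12 (remaining 6 MB)
35 MB → memory block 13 (remaining 93 MB)
17 MB → memory block 13 (remaining 76 MB)
25 MB → memory block 13 (remaining 51 MB)
110 MB → memory block 14 (remaining 18 MB)
52 MB → memory block 15 (remaining 76 MB)
85 MB → memory block 16 (remaining 43 MB)

16 memory blocks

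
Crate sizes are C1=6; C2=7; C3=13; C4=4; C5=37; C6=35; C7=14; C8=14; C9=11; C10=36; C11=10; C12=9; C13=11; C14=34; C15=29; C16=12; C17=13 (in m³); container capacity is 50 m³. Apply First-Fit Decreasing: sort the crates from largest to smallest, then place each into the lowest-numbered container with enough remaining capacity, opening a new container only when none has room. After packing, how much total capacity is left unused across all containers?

Sorted descending: 37, 36, 35, 34, 29, 14, 14, 13, 13, 12, 11, 11, 10, 9, 7, 6, 4.
37 m³ → container 1 (remaining 13 m³)
36 m³ → container 2 (remaining 14 m³)
35 m³ → container 3 (remaining 15 m³)
34 m³ → container 4 (remaining 16 m³)
29 m³ → container 5 (remaining 21 m³)
14 m³ → container 2 (remaining 0 m³)
14 m³ → container 3 (remaining 1 m³)
13 m³ → container 1 (remaining 0 m³)
13 m³ → container 4 (remaining 3 m³)
12 m³ → container 5 (remaining 9 m³)
11 m³ → container 6 (remaining 39 m³)
11 m³ → container 6 (remaining 28 m³)
10 m³ → container 6 (remaining 18 m³)
9 m³ → container 5 (remaining 0 m³)
7 m³ → container 6 (remaining 11 m³)
6 m³ → container 6 (remaining 5 m³)
4 m³ → container 6 (remaining 1 m³)
6 containers × 50 m³ = 300 m³; used 295 m³; unused 5 m³.

5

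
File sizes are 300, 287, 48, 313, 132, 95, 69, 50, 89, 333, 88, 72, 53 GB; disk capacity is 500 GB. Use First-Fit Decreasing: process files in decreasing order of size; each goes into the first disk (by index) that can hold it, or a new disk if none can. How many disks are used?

5

Sorted descending: 333, 313, 300, 287, 132, 95, 89, 88, 72, 69, 53, 50, 48.
Put 333 GB in disk 1; 167 GB remain.
Put 313 GB in disk 2; 187 GB remain.
Put 300 GB in disk 3; 200 GB remain.
Put 287 GB in disk 4; 213 GB remain.
Put 132 GB in disk 1; 35 GB remain.
Put 95 GB in disk 2; 92 GB remain.
Put 89 GB in disk 2; 3 GB remain.
Put 88 GB in disk 3; 112 GB remain.
Put 72 GB in disk 3; 40 GB remain.
Put 69 GB in disk 4; 144 GB remain.
Put 53 GB in disk 4; 91 GB remain.
Put 50 GB in disk 4; 41 GB remain.
Put 48 GB in disk 5; 452 GB remain.
Final disks: [333,132] [313,95,89] [300,88,72] [287,69,53,50] [48].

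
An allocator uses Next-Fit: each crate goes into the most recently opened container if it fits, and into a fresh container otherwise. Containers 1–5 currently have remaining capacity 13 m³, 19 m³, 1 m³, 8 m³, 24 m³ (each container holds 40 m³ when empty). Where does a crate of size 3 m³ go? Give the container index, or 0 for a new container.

Next-Fit only looks at container 5, which has 24 m³ free.
3 m³ fits there.

5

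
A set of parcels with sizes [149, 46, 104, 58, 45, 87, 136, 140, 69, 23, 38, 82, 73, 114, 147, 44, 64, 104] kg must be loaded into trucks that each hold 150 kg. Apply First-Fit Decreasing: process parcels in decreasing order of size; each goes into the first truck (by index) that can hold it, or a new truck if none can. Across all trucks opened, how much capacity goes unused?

127

Sorted descending: 149, 147, 140, 136, 114, 104, 104, 87, 82, 73, 69, 64, 58, 46, 45, 44, 38, 23.
truck 1: place 149 kg, 1 kg left
truck 2: place 147 kg, 3 kg left
truck 3: place 140 kg, 10 kg left
truck 4: place 136 kg, 14 kg left
truck 5: place 114 kg, 36 kg left
truck 6: place 104 kg, 46 kg left
truck 7: place 104 kg, 46 kg left
truck 8: place 87 kg, 63 kg left
truck 9: place 82 kg, 68 kg left
truck 10: place 73 kg, 77 kg left
truck 10: place 69 kg, 8 kg left
truck 9: place 64 kg, 4 kg left
truck 8: place 58 kg, 5 kg left
truck 6: place 46 kg, 0 kg left
truck 7: place 45 kg, 1 kg left
truck 11: place 44 kg, 106 kg left
truck 11: place 38 kg, 68 kg left
truck 5: place 23 kg, 13 kg left
11 trucks × 150 kg = 1650 kg; used 1523 kg; unused 127 kg.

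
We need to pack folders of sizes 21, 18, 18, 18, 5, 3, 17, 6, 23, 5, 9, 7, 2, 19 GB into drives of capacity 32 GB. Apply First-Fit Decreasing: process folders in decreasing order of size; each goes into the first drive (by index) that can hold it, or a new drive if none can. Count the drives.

7

Sorted descending: 23, 21, 19, 18, 18, 18, 17, 9, 7, 6, 5, 5, 3, 2.
drive 1: place 23 GB, 9 GB left
drive 2: place 21 GB, 11 GB left
drive 3: place 19 GB, 13 GB left
drive 4: place 18 GB, 14 GB left
drive 5: place 18 GB, 14 GB left
drive 6: place 18 GB, 14 GB left
drive 7: place 17 GB, 15 GB left
drive 1: place 9 GB, 0 GB left
drive 2: place 7 GB, 4 GB left
drive 3: place 6 GB, 7 GB left
drive 3: place 5 GB, 2 GB left
drive 4: place 5 GB, 9 GB left
drive 2: place 3 GB, 1 GB left
drive 3: place 2 GB, 0 GB left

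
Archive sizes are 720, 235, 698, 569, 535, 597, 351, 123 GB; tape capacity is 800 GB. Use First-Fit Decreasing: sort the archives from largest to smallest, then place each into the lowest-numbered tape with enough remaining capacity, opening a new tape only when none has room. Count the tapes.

6

Sorted descending: 720, 698, 597, 569, 535, 351, 235, 123.
tape 1: place 720 GB, 80 GB left
tape 2: place 698 GB, 102 GB left
tape 3: place 597 GB, 203 GB left
tape 4: place 569 GB, 231 GB left
tape 5: place 535 GB, 265 GB left
tape 6: place 351 GB, 449 GB left
tape 5: place 235 GB, 30 GB left
tape 3: place 123 GB, 80 GB left
Final tapes: [720] [698] [597,123] [569] [535,235] [351].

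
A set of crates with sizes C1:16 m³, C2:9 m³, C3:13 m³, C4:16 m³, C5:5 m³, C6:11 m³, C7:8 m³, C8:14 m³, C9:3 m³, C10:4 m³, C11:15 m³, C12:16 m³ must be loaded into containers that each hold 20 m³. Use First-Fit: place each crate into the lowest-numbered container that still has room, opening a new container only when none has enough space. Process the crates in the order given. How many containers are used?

8 containers

container 1: place C1 (16 m³), 4 m³ left
container 2: place C2 (9 m³), 11 m³ left
container 3: place C3 (13 m³), 7 m³ left
container 4: place C4 (16 m³), 4 m³ left
container 2: place C5 (5 m³), 6 m³ left
container 5: place C6 (11 m³), 9 m³ left
container 5: place C7 (8 m³), 1 m³ left
container 6: place C8 (14 m³), 6 m³ left
container 1: place C9 (3 m³), 1 m³ left
container 2: place C10 (4 m³), 2 m³ left
container 7: place C11 (15 m³), 5 m³ left
container 8: place C12 (16 m³), 4 m³ left
Final containers: [16,3] [9,5,4] [13] [16] [11,8] [14] [15] [16].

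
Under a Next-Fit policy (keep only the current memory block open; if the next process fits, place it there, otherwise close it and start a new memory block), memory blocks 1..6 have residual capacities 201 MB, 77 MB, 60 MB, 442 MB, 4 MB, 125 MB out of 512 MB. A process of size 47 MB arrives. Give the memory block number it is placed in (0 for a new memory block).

Next-Fit only looks at memory block 6, which has 125 MB free.
47 MB fits there.

6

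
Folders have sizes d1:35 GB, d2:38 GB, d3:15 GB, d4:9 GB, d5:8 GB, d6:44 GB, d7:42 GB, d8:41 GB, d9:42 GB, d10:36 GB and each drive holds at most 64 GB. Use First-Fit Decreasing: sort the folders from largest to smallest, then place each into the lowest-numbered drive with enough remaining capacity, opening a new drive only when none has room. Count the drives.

Sorted descending: 44, 42, 42, 41, 38, 36, 35, 15, 9, 8.
Put 44 GB in drive 1; 20 GB remain.
Put 42 GB in drive 2; 22 GB remain.
Put 42 GB in drive 3; 22 GB remain.
Put 41 GB in drive 4; 23 GB remain.
Put 38 GB in drive 5; 26 GB remain.
Put 36 GB in drive 6; 28 GB remain.
Put 35 GB in drive 7; 29 GB remain.
Put 15 GB in drive 1; 5 GB remain.
Put 9 GB in drive 2; 13 GB remain.
Put 8 GB in drive 2; 5 GB remain.

7 drives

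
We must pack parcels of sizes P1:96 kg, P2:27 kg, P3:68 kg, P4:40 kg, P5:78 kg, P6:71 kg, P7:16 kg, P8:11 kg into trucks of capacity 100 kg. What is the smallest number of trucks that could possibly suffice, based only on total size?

Total size = 96 + 27 + 68 + 40 + 78 + 71 + 16 + 11 = 407 kg.
⌈407 / 100⌉ = 5.

5 trucks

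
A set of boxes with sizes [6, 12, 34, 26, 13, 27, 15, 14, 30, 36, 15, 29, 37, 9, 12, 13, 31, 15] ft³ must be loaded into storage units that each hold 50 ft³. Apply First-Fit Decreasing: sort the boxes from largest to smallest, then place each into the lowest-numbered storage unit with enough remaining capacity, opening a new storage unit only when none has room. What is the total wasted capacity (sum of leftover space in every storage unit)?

Sorted descending: 37, 36, 34, 31, 30, 29, 27, 26, 15, 15, 15, 14, 13, 13, 12, 12, 9, 6.
37 ft³ → storage unit 1 (remaining 13 ft³)
36 ft³ → storage unit 2 (remaining 14 ft³)
34 ft³ → storage unit 3 (remaining 16 ft³)
31 ft³ → storage unit 4 (remaining 19 ft³)
30 ft³ → storage unit 5 (remaining 20 ft³)
29 ft³ → storage unit 6 (remaining 21 ft³)
27 ft³ → storage unit 7 (remaining 23 ft³)
26 ft³ → storage unit 8 (remaining 24 ft³)
15 ft³ → storage unit 3 (remaining 1 ft³)
15 ft³ → storage unit 4 (remaining 4 ft³)
15 ft³ → storage unit 5 (remaining 5 ft³)
14 ft³ → storage unit 2 (remaining 0 ft³)
13 ft³ → storage unit 1 (remaining 0 ft³)
13 ft³ → storage unit 6 (remaining 8 ft³)
12 ft³ → storage unit 7 (remaining 11 ft³)
12 ft³ → storage unit 8 (remaining 12 ft³)
9 ft³ → storage unit 7 (remaining 2 ft³)
6 ft³ → storage unit 6 (remaining 2 ft³)
8 storage units × 50 ft³ = 400 ft³; used 374 ft³; unused 26 ft³.

26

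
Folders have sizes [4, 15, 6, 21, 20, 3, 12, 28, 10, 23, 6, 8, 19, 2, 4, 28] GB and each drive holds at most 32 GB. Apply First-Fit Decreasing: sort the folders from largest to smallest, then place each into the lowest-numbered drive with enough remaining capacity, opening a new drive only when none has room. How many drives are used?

7

Sorted descending: 28, 28, 23, 21, 20, 19, 15, 12, 10, 8, 6, 6, 4, 4, 3, 2.
Put 28 GB in drive 1; 4 GB remain.
Put 28 GB in drive 2; 4 GB remain.
Put 23 GB in drive 3; 9 GB remain.
Put 21 GB in drive 4; 11 GB remain.
Put 20 GB in drive 5; 12 GB remain.
Put 19 GB in drive 6; 13 GB remain.
Put 15 GB in drive 7; 17 GB remain.
Put 12 GB in drive 5; 0 GB remain.
Put 10 GB in drive 4; 1 GB remain.
Put 8 GB in drive 3; 1 GB remain.
Put 6 GB in drive 6; 7 GB remain.
Put 6 GB in drive 6; 1 GB remain.
Put 4 GB in drive 1; 0 GB remain.
Put 4 GB in drive 2; 0 GB remain.
Put 3 GB in drive 7; 14 GB remain.
Put 2 GB in drive 7; 12 GB remain.
Final drives: [28,4] [28,4] [23,8] [21,10] [20,12] [19,6,6] [15,3,2].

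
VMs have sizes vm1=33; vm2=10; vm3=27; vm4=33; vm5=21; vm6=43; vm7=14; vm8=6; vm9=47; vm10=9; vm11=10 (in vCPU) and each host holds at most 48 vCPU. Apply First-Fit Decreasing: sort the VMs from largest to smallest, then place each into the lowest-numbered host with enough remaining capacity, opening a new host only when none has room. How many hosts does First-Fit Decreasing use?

6

Sorted descending: 47, 43, 33, 33, 27, 21, 14, 10, 10, 9, 6.
47 vCPU → host 1 (remaining 1 vCPU)
43 vCPU → host 2 (remaining 5 vCPU)
33 vCPU → host 3 (remaining 15 vCPU)
33 vCPU → host 4 (remaining 15 vCPU)
27 vCPU → host 5 (remaining 21 vCPU)
21 vCPU → host 5 (remaining 0 vCPU)
14 vCPU → host 3 (remaining 1 vCPU)
10 vCPU → host 4 (remaining 5 vCPU)
10 vCPU → host 6 (remaining 38 vCPU)
9 vCPU → host 6 (remaining 29 vCPU)
6 vCPU → host 6 (remaining 23 vCPU)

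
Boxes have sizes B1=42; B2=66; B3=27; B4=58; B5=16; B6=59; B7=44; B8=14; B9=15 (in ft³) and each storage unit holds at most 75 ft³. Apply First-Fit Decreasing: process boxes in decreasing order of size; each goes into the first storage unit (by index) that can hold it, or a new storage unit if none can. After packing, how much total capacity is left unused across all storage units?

Sorted descending: 66, 59, 58, 44, 42, 27, 16, 15, 14.
Put 66 ft³ in storage unit 1; 9 ft³ remain.
Put 59 ft³ in storage unit 2; 16 ft³ remain.
Put 58 ft³ in storage unit 3; 17 ft³ remain.
Put 44 ft³ in storage unit 4; 31 ft³ remain.
Put 42 ft³ in storage unit 5; 33 ft³ remain.
Put 27 ft³ in storage unit 4; 4 ft³ remain.
Put 16 ft³ in storage unit 2; 0 ft³ remain.
Put 15 ft³ in storage unit 3; 2 ft³ remain.
Put 14 ft³ in storage unit 5; 19 ft³ remain.
5 storage units × 75 ft³ = 375 ft³; used 341 ft³; unused 34 ft³.

34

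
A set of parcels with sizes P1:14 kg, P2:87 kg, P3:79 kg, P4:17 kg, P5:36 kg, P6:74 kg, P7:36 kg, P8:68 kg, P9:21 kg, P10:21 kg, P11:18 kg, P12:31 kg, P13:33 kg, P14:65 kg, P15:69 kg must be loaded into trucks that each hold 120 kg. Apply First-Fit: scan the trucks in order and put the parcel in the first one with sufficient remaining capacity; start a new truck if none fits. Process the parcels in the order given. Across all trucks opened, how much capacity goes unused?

171

truck 1: place P1 (14 kg), 106 kg left
truck 1: place P2 (87 kg), 19 kg left
truck 2: place P3 (79 kg), 41 kg left
truck 1: place P4 (17 kg), 2 kg left
truck 2: place P5 (36 kg), 5 kg left
truck 3: place P6 (74 kg), 46 kg left
truck 3: place P7 (36 kg), 10 kg left
truck 4: place P8 (68 kg), 52 kg left
truck 4: place P9 (21 kg), 31 kg left
truck 4: place P10 (21 kg), 10 kg left
truck 5: place P11 (18 kg), 102 kg left
truck 5: place P12 (31 kg), 71 kg left
truck 5: place P13 (33 kg), 38 kg left
truck 6: place P14 (65 kg), 55 kg left
truck 7: place P15 (69 kg), 51 kg left
7 trucks × 120 kg = 840 kg; used 669 kg; unused 171 kg.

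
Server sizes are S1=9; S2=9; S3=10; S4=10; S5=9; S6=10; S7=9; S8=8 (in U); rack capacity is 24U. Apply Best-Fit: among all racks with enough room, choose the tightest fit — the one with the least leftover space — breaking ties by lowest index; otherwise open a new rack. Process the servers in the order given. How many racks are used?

Put S1 (9U) in rack 1; 15U remain.
Put S2 (9U) in rack 1; 6U remain.
Put S3 (10U) in rack 2; 14U remain.
Put S4 (10U) in rack 2; 4U remain.
Put S5 (9U) in rack 3; 15U remain.
Put S6 (10U) in rack 3; 5U remain.
Put S7 (9U) in rack 4; 15U remain.
Put S8 (8U) in rack 4; 7U remain.
Final racks: [9,9] [10,10] [9,10] [9,8].

4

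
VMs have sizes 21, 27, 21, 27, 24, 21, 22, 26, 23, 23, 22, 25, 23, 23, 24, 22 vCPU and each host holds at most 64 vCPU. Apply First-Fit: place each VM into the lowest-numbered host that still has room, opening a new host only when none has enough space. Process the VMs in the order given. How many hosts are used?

8

host 1: place 21 vCPU, 43 vCPU left
host 1: place 27 vCPU, 16 vCPU left
host 2: place 21 vCPU, 43 vCPU left
host 2: place 27 vCPU, 16 vCPU left
host 3: place 24 vCPU, 40 vCPU left
host 3: place 21 vCPU, 19 vCPU left
host 4: place 22 vCPU, 42 vCPU left
host 4: place 26 vCPU, 16 vCPU left
host 5: place 23 vCPU, 41 vCPU left
host 5: place 23 vCPU, 18 vCPU left
host 6: place 22 vCPU, 42 vCPU left
host 6: place 25 vCPU, 17 vCPU left
host 7: place 23 vCPU, 41 vCPU left
host 7: place 23 vCPU, 18 vCPU left
host 8: place 24 vCPU, 40 vCPU left
host 8: place 22 vCPU, 18 vCPU left
Final hosts: [21,27] [21,27] [24,21] [22,26] [23,23] [22,25] [23,23] [24,22].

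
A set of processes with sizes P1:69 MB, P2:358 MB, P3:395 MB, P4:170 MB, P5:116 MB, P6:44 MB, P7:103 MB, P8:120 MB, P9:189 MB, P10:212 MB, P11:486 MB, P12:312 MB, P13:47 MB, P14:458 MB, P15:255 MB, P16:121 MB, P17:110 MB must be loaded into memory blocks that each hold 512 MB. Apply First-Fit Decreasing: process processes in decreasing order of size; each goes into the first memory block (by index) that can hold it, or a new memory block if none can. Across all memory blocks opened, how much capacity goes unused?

531

Sorted descending: 486, 458, 395, 358, 312, 255, 212, 189, 170, 121, 120, 116, 110, 103, 69, 47, 44.
Put 486 MB in memory block 1; 26 MB remain.
Put 458 MB in memory block 2; 54 MB remain.
Put 395 MB in memory block 3; 117 MB remain.
Put 358 MB in memory block 4; 154 MB remain.
Put 312 MB in memory block 5; 200 MB remain.
Put 255 MB in memory block 6; 257 MB remain.
Put 212 MB in memory block 6; 45 MB remain.
Put 189 MB in memory block 5; 11 MB remain.
Put 170 MB in memory block 7; 342 MB remain.
Put 121 MB in memory block 4; 33 MB remain.
Put 120 MB in memory block 7; 222 MB remain.
Put 116 MB in memory block 3; 1 MB remain.
Put 110 MB in memory block 7; 112 MB remain.
Put 103 MB in memory block 7; 9 MB remain.
Put 69 MB in memory block 8; 443 MB remain.
Put 47 MB in memory block 2; 7 MB remain.
Put 44 MB in memory block 6; 1 MB remain.
8 memory blocks × 512 MB = 4096 MB; used 3565 MB; unused 531 MB.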